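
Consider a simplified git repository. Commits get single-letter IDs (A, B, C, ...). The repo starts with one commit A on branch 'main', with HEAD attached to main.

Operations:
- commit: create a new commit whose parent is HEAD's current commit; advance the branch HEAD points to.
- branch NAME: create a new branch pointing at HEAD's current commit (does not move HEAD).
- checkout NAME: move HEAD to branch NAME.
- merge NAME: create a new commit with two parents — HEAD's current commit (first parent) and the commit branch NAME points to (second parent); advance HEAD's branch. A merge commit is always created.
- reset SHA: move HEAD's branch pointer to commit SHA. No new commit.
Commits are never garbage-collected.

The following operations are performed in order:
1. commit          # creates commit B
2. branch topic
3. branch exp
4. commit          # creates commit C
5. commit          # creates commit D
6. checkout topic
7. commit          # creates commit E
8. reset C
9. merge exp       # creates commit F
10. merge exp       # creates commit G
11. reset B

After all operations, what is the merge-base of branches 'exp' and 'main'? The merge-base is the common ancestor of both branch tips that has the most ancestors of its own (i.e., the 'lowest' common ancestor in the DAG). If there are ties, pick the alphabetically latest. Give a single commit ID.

After op 1 (commit): HEAD=main@B [main=B]
After op 2 (branch): HEAD=main@B [main=B topic=B]
After op 3 (branch): HEAD=main@B [exp=B main=B topic=B]
After op 4 (commit): HEAD=main@C [exp=B main=C topic=B]
After op 5 (commit): HEAD=main@D [exp=B main=D topic=B]
After op 6 (checkout): HEAD=topic@B [exp=B main=D topic=B]
After op 7 (commit): HEAD=topic@E [exp=B main=D topic=E]
After op 8 (reset): HEAD=topic@C [exp=B main=D topic=C]
After op 9 (merge): HEAD=topic@F [exp=B main=D topic=F]
After op 10 (merge): HEAD=topic@G [exp=B main=D topic=G]
After op 11 (reset): HEAD=topic@B [exp=B main=D topic=B]
ancestors(exp=B): ['A', 'B']
ancestors(main=D): ['A', 'B', 'C', 'D']
common: ['A', 'B']

Answer: B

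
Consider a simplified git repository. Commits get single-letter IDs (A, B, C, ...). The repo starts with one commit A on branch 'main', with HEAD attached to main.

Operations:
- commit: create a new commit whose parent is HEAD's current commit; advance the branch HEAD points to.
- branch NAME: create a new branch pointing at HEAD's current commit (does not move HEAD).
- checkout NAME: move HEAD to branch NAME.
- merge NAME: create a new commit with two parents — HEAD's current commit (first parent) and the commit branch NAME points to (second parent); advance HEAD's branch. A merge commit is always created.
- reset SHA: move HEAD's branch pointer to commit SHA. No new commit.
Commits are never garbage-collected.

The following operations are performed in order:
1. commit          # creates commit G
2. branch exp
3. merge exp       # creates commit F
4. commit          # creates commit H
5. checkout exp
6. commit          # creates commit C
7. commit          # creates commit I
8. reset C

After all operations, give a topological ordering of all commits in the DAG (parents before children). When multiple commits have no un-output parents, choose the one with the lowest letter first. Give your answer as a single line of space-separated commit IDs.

Answer: A G C F H I

Derivation:
After op 1 (commit): HEAD=main@G [main=G]
After op 2 (branch): HEAD=main@G [exp=G main=G]
After op 3 (merge): HEAD=main@F [exp=G main=F]
After op 4 (commit): HEAD=main@H [exp=G main=H]
After op 5 (checkout): HEAD=exp@G [exp=G main=H]
After op 6 (commit): HEAD=exp@C [exp=C main=H]
After op 7 (commit): HEAD=exp@I [exp=I main=H]
After op 8 (reset): HEAD=exp@C [exp=C main=H]
commit A: parents=[]
commit C: parents=['G']
commit F: parents=['G', 'G']
commit G: parents=['A']
commit H: parents=['F']
commit I: parents=['C']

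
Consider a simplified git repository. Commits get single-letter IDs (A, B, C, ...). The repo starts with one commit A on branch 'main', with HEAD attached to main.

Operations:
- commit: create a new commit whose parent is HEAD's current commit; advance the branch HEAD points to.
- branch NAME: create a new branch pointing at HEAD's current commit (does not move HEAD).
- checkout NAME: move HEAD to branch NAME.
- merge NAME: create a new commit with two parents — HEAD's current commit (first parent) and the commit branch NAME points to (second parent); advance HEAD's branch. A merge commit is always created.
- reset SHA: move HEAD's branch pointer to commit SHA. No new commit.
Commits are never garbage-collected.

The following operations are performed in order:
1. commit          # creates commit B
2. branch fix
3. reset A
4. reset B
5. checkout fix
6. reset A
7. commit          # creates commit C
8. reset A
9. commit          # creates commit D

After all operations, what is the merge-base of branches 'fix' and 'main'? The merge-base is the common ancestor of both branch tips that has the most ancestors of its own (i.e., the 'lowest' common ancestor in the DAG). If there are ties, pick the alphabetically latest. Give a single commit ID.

After op 1 (commit): HEAD=main@B [main=B]
After op 2 (branch): HEAD=main@B [fix=B main=B]
After op 3 (reset): HEAD=main@A [fix=B main=A]
After op 4 (reset): HEAD=main@B [fix=B main=B]
After op 5 (checkout): HEAD=fix@B [fix=B main=B]
After op 6 (reset): HEAD=fix@A [fix=A main=B]
After op 7 (commit): HEAD=fix@C [fix=C main=B]
After op 8 (reset): HEAD=fix@A [fix=A main=B]
After op 9 (commit): HEAD=fix@D [fix=D main=B]
ancestors(fix=D): ['A', 'D']
ancestors(main=B): ['A', 'B']
common: ['A']

Answer: A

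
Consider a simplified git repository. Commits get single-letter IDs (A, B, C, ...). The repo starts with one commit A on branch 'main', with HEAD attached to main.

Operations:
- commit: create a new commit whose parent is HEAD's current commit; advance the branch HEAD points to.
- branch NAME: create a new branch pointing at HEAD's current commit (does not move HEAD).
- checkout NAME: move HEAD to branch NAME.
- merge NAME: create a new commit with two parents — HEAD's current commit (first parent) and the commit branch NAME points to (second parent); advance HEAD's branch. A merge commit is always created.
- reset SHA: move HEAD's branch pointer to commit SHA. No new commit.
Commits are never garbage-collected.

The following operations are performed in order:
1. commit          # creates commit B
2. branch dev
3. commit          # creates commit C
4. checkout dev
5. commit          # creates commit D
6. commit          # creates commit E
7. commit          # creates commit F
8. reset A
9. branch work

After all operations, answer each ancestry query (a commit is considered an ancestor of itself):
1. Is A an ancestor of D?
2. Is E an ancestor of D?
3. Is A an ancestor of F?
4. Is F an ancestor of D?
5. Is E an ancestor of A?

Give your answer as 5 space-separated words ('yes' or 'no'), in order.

After op 1 (commit): HEAD=main@B [main=B]
After op 2 (branch): HEAD=main@B [dev=B main=B]
After op 3 (commit): HEAD=main@C [dev=B main=C]
After op 4 (checkout): HEAD=dev@B [dev=B main=C]
After op 5 (commit): HEAD=dev@D [dev=D main=C]
After op 6 (commit): HEAD=dev@E [dev=E main=C]
After op 7 (commit): HEAD=dev@F [dev=F main=C]
After op 8 (reset): HEAD=dev@A [dev=A main=C]
After op 9 (branch): HEAD=dev@A [dev=A main=C work=A]
ancestors(D) = {A,B,D}; A in? yes
ancestors(D) = {A,B,D}; E in? no
ancestors(F) = {A,B,D,E,F}; A in? yes
ancestors(D) = {A,B,D}; F in? no
ancestors(A) = {A}; E in? no

Answer: yes no yes no no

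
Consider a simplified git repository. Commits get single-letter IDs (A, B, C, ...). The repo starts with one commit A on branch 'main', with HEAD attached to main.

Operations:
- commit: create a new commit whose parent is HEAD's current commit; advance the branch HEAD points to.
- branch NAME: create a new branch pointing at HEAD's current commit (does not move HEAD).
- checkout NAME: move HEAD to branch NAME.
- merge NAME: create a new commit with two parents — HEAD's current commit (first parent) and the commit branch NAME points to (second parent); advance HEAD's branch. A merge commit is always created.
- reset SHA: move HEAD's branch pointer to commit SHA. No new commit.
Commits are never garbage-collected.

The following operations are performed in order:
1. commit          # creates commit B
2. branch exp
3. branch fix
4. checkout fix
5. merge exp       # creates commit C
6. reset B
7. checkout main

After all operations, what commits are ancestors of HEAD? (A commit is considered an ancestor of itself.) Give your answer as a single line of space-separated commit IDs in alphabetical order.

After op 1 (commit): HEAD=main@B [main=B]
After op 2 (branch): HEAD=main@B [exp=B main=B]
After op 3 (branch): HEAD=main@B [exp=B fix=B main=B]
After op 4 (checkout): HEAD=fix@B [exp=B fix=B main=B]
After op 5 (merge): HEAD=fix@C [exp=B fix=C main=B]
After op 6 (reset): HEAD=fix@B [exp=B fix=B main=B]
After op 7 (checkout): HEAD=main@B [exp=B fix=B main=B]

Answer: A B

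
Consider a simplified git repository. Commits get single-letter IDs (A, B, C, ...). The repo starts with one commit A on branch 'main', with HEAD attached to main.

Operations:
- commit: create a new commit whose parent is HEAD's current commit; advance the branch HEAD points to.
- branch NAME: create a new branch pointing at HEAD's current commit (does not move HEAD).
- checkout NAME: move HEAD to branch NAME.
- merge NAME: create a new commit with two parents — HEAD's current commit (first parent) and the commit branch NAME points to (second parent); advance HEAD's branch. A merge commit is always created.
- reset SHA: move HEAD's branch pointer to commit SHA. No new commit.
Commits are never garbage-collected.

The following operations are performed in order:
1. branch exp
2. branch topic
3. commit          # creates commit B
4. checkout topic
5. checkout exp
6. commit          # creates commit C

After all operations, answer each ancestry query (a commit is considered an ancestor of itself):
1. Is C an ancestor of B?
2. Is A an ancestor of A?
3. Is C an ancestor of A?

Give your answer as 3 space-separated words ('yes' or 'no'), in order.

Answer: no yes no

Derivation:
After op 1 (branch): HEAD=main@A [exp=A main=A]
After op 2 (branch): HEAD=main@A [exp=A main=A topic=A]
After op 3 (commit): HEAD=main@B [exp=A main=B topic=A]
After op 4 (checkout): HEAD=topic@A [exp=A main=B topic=A]
After op 5 (checkout): HEAD=exp@A [exp=A main=B topic=A]
After op 6 (commit): HEAD=exp@C [exp=C main=B topic=A]
ancestors(B) = {A,B}; C in? no
ancestors(A) = {A}; A in? yes
ancestors(A) = {A}; C in? no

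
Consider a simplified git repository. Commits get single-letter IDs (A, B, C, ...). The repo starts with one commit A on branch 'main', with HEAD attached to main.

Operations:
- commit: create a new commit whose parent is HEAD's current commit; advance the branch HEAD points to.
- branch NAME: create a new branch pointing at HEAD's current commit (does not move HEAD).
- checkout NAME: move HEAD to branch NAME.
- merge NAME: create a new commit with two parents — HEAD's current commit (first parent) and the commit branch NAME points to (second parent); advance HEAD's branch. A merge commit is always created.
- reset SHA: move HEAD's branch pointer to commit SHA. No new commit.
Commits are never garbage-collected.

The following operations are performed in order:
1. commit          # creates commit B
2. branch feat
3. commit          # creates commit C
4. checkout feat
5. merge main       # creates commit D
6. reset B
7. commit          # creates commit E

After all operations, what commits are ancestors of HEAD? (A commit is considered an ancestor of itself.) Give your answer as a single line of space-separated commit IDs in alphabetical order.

Answer: A B E

Derivation:
After op 1 (commit): HEAD=main@B [main=B]
After op 2 (branch): HEAD=main@B [feat=B main=B]
After op 3 (commit): HEAD=main@C [feat=B main=C]
After op 4 (checkout): HEAD=feat@B [feat=B main=C]
After op 5 (merge): HEAD=feat@D [feat=D main=C]
After op 6 (reset): HEAD=feat@B [feat=B main=C]
After op 7 (commit): HEAD=feat@E [feat=E main=C]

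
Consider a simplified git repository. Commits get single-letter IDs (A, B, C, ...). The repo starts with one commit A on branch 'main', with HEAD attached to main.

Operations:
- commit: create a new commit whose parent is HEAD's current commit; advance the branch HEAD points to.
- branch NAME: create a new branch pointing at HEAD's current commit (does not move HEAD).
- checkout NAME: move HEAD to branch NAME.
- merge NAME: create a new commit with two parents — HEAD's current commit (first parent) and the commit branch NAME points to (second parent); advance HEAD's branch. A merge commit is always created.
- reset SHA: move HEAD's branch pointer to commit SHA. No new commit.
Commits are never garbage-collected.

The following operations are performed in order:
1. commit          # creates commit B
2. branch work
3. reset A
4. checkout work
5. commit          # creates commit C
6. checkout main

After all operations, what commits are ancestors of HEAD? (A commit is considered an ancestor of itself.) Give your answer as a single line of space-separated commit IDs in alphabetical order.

Answer: A

Derivation:
After op 1 (commit): HEAD=main@B [main=B]
After op 2 (branch): HEAD=main@B [main=B work=B]
After op 3 (reset): HEAD=main@A [main=A work=B]
After op 4 (checkout): HEAD=work@B [main=A work=B]
After op 5 (commit): HEAD=work@C [main=A work=C]
After op 6 (checkout): HEAD=main@A [main=A work=C]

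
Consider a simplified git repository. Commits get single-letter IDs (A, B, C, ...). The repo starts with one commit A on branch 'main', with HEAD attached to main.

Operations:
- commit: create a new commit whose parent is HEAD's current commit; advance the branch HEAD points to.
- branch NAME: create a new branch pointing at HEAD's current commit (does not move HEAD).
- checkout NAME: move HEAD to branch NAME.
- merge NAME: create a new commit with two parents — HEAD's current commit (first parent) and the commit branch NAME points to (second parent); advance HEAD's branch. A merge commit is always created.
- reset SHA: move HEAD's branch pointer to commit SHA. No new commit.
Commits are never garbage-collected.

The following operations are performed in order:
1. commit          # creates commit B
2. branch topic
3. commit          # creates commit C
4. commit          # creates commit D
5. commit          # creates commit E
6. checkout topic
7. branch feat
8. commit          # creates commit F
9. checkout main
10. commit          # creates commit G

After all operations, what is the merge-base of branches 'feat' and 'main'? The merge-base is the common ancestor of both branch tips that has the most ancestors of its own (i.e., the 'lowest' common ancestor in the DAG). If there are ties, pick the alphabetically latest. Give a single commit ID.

Answer: B

Derivation:
After op 1 (commit): HEAD=main@B [main=B]
After op 2 (branch): HEAD=main@B [main=B topic=B]
After op 3 (commit): HEAD=main@C [main=C topic=B]
After op 4 (commit): HEAD=main@D [main=D topic=B]
After op 5 (commit): HEAD=main@E [main=E topic=B]
After op 6 (checkout): HEAD=topic@B [main=E topic=B]
After op 7 (branch): HEAD=topic@B [feat=B main=E topic=B]
After op 8 (commit): HEAD=topic@F [feat=B main=E topic=F]
After op 9 (checkout): HEAD=main@E [feat=B main=E topic=F]
After op 10 (commit): HEAD=main@G [feat=B main=G topic=F]
ancestors(feat=B): ['A', 'B']
ancestors(main=G): ['A', 'B', 'C', 'D', 'E', 'G']
common: ['A', 'B']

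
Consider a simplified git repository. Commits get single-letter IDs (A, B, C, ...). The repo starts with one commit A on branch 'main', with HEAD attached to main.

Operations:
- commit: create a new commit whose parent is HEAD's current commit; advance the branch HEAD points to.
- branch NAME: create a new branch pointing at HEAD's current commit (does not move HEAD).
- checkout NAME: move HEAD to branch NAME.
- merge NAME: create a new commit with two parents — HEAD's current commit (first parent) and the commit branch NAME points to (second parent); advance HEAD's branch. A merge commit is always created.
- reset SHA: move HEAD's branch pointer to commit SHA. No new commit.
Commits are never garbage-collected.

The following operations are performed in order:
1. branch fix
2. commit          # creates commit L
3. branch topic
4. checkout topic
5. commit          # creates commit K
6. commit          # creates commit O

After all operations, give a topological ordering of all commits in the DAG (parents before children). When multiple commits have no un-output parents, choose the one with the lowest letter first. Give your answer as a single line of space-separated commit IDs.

Answer: A L K O

Derivation:
After op 1 (branch): HEAD=main@A [fix=A main=A]
After op 2 (commit): HEAD=main@L [fix=A main=L]
After op 3 (branch): HEAD=main@L [fix=A main=L topic=L]
After op 4 (checkout): HEAD=topic@L [fix=A main=L topic=L]
After op 5 (commit): HEAD=topic@K [fix=A main=L topic=K]
After op 6 (commit): HEAD=topic@O [fix=A main=L topic=O]
commit A: parents=[]
commit K: parents=['L']
commit L: parents=['A']
commit O: parents=['K']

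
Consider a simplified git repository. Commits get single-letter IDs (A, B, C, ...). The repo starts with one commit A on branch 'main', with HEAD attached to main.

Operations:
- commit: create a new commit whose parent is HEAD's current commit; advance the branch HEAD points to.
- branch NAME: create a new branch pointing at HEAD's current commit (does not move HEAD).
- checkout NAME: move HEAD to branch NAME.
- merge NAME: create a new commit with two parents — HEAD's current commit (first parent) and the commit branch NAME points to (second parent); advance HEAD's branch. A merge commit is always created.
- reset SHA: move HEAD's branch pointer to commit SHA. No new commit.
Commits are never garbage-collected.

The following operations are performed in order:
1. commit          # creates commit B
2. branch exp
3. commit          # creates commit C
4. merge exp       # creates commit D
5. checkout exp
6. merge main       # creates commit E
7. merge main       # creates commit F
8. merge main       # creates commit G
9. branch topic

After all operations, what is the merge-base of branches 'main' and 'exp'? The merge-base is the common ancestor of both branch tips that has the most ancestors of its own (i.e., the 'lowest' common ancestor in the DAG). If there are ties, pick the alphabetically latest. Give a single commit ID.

After op 1 (commit): HEAD=main@B [main=B]
After op 2 (branch): HEAD=main@B [exp=B main=B]
After op 3 (commit): HEAD=main@C [exp=B main=C]
After op 4 (merge): HEAD=main@D [exp=B main=D]
After op 5 (checkout): HEAD=exp@B [exp=B main=D]
After op 6 (merge): HEAD=exp@E [exp=E main=D]
After op 7 (merge): HEAD=exp@F [exp=F main=D]
After op 8 (merge): HEAD=exp@G [exp=G main=D]
After op 9 (branch): HEAD=exp@G [exp=G main=D topic=G]
ancestors(main=D): ['A', 'B', 'C', 'D']
ancestors(exp=G): ['A', 'B', 'C', 'D', 'E', 'F', 'G']
common: ['A', 'B', 'C', 'D']

Answer: D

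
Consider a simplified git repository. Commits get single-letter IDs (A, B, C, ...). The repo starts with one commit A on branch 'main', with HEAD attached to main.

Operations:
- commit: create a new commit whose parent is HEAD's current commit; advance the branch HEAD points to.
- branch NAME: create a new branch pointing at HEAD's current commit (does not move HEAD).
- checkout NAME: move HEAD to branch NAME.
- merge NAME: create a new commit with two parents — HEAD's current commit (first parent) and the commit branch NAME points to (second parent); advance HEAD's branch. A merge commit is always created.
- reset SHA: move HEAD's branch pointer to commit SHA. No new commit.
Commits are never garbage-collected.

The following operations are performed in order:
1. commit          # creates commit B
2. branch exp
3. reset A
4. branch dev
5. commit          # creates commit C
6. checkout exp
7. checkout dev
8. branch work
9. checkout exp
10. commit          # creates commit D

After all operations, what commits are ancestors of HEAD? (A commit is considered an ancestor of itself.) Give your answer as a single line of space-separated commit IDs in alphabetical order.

After op 1 (commit): HEAD=main@B [main=B]
After op 2 (branch): HEAD=main@B [exp=B main=B]
After op 3 (reset): HEAD=main@A [exp=B main=A]
After op 4 (branch): HEAD=main@A [dev=A exp=B main=A]
After op 5 (commit): HEAD=main@C [dev=A exp=B main=C]
After op 6 (checkout): HEAD=exp@B [dev=A exp=B main=C]
After op 7 (checkout): HEAD=dev@A [dev=A exp=B main=C]
After op 8 (branch): HEAD=dev@A [dev=A exp=B main=C work=A]
After op 9 (checkout): HEAD=exp@B [dev=A exp=B main=C work=A]
After op 10 (commit): HEAD=exp@D [dev=A exp=D main=C work=A]

Answer: A B D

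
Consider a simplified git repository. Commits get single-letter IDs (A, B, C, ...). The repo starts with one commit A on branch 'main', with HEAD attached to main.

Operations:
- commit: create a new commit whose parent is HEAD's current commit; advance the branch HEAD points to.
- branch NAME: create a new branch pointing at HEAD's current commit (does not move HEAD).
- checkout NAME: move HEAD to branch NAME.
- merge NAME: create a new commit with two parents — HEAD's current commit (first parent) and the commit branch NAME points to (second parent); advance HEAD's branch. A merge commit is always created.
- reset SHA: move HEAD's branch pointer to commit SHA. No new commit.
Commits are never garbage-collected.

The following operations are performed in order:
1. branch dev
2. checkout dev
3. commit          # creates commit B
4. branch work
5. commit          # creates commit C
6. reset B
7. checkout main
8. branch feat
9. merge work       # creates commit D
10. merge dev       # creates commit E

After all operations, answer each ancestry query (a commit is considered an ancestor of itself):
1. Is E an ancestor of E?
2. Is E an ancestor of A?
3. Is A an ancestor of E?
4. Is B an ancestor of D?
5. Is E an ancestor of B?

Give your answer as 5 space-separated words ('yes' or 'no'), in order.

After op 1 (branch): HEAD=main@A [dev=A main=A]
After op 2 (checkout): HEAD=dev@A [dev=A main=A]
After op 3 (commit): HEAD=dev@B [dev=B main=A]
After op 4 (branch): HEAD=dev@B [dev=B main=A work=B]
After op 5 (commit): HEAD=dev@C [dev=C main=A work=B]
After op 6 (reset): HEAD=dev@B [dev=B main=A work=B]
After op 7 (checkout): HEAD=main@A [dev=B main=A work=B]
After op 8 (branch): HEAD=main@A [dev=B feat=A main=A work=B]
After op 9 (merge): HEAD=main@D [dev=B feat=A main=D work=B]
After op 10 (merge): HEAD=main@E [dev=B feat=A main=E work=B]
ancestors(E) = {A,B,D,E}; E in? yes
ancestors(A) = {A}; E in? no
ancestors(E) = {A,B,D,E}; A in? yes
ancestors(D) = {A,B,D}; B in? yes
ancestors(B) = {A,B}; E in? no

Answer: yes no yes yes no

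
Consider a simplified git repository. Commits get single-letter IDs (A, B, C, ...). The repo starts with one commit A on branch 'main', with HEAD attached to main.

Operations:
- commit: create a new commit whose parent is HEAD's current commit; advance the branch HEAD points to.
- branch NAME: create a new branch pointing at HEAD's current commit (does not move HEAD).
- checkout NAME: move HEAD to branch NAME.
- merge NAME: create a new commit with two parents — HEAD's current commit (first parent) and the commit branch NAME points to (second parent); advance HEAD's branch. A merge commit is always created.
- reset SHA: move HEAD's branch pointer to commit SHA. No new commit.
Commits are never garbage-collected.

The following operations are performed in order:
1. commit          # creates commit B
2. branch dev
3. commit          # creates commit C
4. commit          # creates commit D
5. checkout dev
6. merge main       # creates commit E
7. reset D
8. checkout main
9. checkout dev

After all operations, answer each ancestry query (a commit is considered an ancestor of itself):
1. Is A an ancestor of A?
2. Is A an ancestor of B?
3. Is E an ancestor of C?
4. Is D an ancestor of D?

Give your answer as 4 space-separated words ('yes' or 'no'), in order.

Answer: yes yes no yes

Derivation:
After op 1 (commit): HEAD=main@B [main=B]
After op 2 (branch): HEAD=main@B [dev=B main=B]
After op 3 (commit): HEAD=main@C [dev=B main=C]
After op 4 (commit): HEAD=main@D [dev=B main=D]
After op 5 (checkout): HEAD=dev@B [dev=B main=D]
After op 6 (merge): HEAD=dev@E [dev=E main=D]
After op 7 (reset): HEAD=dev@D [dev=D main=D]
After op 8 (checkout): HEAD=main@D [dev=D main=D]
After op 9 (checkout): HEAD=dev@D [dev=D main=D]
ancestors(A) = {A}; A in? yes
ancestors(B) = {A,B}; A in? yes
ancestors(C) = {A,B,C}; E in? no
ancestors(D) = {A,B,C,D}; D in? yes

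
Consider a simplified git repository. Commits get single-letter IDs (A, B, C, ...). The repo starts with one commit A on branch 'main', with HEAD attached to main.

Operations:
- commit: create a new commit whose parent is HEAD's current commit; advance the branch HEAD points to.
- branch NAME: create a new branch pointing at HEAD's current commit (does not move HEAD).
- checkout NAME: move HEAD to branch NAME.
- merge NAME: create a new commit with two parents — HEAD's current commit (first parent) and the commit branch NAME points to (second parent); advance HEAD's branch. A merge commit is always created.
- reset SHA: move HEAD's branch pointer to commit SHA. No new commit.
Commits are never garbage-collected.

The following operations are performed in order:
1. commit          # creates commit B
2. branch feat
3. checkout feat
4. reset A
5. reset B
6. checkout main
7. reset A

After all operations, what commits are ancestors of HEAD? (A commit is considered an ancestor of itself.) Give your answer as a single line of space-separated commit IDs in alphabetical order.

After op 1 (commit): HEAD=main@B [main=B]
After op 2 (branch): HEAD=main@B [feat=B main=B]
After op 3 (checkout): HEAD=feat@B [feat=B main=B]
After op 4 (reset): HEAD=feat@A [feat=A main=B]
After op 5 (reset): HEAD=feat@B [feat=B main=B]
After op 6 (checkout): HEAD=main@B [feat=B main=B]
After op 7 (reset): HEAD=main@A [feat=B main=A]

Answer: A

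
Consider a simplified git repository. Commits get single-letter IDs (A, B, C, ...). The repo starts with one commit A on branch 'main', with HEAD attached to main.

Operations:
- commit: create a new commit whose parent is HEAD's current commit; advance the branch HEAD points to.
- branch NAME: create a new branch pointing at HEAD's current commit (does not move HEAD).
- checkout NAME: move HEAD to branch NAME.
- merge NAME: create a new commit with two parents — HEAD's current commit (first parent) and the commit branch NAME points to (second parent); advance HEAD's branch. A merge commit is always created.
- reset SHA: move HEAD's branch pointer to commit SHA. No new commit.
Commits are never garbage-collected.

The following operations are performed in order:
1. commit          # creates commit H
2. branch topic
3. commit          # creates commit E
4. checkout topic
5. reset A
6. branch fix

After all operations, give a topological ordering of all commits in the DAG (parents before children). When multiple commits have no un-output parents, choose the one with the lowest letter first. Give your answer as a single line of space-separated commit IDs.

Answer: A H E

Derivation:
After op 1 (commit): HEAD=main@H [main=H]
After op 2 (branch): HEAD=main@H [main=H topic=H]
After op 3 (commit): HEAD=main@E [main=E topic=H]
After op 4 (checkout): HEAD=topic@H [main=E topic=H]
After op 5 (reset): HEAD=topic@A [main=E topic=A]
After op 6 (branch): HEAD=topic@A [fix=A main=E topic=A]
commit A: parents=[]
commit E: parents=['H']
commit H: parents=['A']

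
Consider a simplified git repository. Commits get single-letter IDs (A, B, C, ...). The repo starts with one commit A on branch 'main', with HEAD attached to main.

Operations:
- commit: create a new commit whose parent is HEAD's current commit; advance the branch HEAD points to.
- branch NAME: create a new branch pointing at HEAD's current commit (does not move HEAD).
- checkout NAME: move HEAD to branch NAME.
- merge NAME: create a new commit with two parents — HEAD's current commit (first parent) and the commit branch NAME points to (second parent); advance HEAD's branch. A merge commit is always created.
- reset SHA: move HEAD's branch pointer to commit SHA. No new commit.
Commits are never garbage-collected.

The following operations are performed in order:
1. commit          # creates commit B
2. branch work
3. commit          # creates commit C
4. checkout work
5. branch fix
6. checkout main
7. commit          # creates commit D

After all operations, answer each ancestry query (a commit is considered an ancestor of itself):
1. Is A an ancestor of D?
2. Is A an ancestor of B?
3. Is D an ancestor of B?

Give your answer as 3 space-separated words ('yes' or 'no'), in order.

Answer: yes yes no

Derivation:
After op 1 (commit): HEAD=main@B [main=B]
After op 2 (branch): HEAD=main@B [main=B work=B]
After op 3 (commit): HEAD=main@C [main=C work=B]
After op 4 (checkout): HEAD=work@B [main=C work=B]
After op 5 (branch): HEAD=work@B [fix=B main=C work=B]
After op 6 (checkout): HEAD=main@C [fix=B main=C work=B]
After op 7 (commit): HEAD=main@D [fix=B main=D work=B]
ancestors(D) = {A,B,C,D}; A in? yes
ancestors(B) = {A,B}; A in? yes
ancestors(B) = {A,B}; D in? no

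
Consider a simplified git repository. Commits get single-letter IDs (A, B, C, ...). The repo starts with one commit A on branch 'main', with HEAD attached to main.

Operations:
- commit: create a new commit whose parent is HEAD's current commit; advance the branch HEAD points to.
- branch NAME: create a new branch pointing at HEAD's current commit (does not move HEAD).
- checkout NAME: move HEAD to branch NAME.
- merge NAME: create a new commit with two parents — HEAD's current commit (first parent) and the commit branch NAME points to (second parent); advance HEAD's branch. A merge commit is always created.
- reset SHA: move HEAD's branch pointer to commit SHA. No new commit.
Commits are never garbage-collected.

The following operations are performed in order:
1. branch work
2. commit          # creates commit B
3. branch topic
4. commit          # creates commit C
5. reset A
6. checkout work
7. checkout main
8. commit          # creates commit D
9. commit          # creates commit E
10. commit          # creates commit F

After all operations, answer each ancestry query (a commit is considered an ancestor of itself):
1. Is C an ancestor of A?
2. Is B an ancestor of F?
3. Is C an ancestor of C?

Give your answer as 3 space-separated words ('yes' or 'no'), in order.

After op 1 (branch): HEAD=main@A [main=A work=A]
After op 2 (commit): HEAD=main@B [main=B work=A]
After op 3 (branch): HEAD=main@B [main=B topic=B work=A]
After op 4 (commit): HEAD=main@C [main=C topic=B work=A]
After op 5 (reset): HEAD=main@A [main=A topic=B work=A]
After op 6 (checkout): HEAD=work@A [main=A topic=B work=A]
After op 7 (checkout): HEAD=main@A [main=A topic=B work=A]
After op 8 (commit): HEAD=main@D [main=D topic=B work=A]
After op 9 (commit): HEAD=main@E [main=E topic=B work=A]
After op 10 (commit): HEAD=main@F [main=F topic=B work=A]
ancestors(A) = {A}; C in? no
ancestors(F) = {A,D,E,F}; B in? no
ancestors(C) = {A,B,C}; C in? yes

Answer: no no yes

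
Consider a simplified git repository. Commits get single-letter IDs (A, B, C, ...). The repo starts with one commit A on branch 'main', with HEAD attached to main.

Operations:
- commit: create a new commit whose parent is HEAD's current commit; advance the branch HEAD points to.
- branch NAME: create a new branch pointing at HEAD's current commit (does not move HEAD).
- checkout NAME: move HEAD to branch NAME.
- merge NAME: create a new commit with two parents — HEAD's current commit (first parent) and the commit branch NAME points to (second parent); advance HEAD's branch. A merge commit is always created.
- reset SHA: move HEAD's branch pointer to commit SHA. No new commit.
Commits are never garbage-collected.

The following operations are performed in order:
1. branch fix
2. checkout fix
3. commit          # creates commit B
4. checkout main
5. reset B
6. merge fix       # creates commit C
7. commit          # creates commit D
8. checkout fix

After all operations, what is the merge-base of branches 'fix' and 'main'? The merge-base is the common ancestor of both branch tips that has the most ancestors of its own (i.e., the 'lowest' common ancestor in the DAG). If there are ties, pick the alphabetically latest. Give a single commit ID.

Answer: B

Derivation:
After op 1 (branch): HEAD=main@A [fix=A main=A]
After op 2 (checkout): HEAD=fix@A [fix=A main=A]
After op 3 (commit): HEAD=fix@B [fix=B main=A]
After op 4 (checkout): HEAD=main@A [fix=B main=A]
After op 5 (reset): HEAD=main@B [fix=B main=B]
After op 6 (merge): HEAD=main@C [fix=B main=C]
After op 7 (commit): HEAD=main@D [fix=B main=D]
After op 8 (checkout): HEAD=fix@B [fix=B main=D]
ancestors(fix=B): ['A', 'B']
ancestors(main=D): ['A', 'B', 'C', 'D']
common: ['A', 'B']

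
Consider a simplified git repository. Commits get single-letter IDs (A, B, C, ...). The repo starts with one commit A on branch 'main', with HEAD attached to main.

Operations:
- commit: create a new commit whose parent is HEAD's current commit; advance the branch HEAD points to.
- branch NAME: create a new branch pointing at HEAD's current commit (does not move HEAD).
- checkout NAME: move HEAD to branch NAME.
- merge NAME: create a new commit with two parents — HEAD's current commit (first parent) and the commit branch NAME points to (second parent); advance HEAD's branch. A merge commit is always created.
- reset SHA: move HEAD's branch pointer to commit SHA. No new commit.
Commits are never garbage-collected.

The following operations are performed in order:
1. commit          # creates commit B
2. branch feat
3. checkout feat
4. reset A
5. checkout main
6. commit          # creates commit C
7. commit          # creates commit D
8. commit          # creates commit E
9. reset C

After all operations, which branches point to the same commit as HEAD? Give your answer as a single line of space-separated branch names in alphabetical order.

After op 1 (commit): HEAD=main@B [main=B]
After op 2 (branch): HEAD=main@B [feat=B main=B]
After op 3 (checkout): HEAD=feat@B [feat=B main=B]
After op 4 (reset): HEAD=feat@A [feat=A main=B]
After op 5 (checkout): HEAD=main@B [feat=A main=B]
After op 6 (commit): HEAD=main@C [feat=A main=C]
After op 7 (commit): HEAD=main@D [feat=A main=D]
After op 8 (commit): HEAD=main@E [feat=A main=E]
After op 9 (reset): HEAD=main@C [feat=A main=C]

Answer: main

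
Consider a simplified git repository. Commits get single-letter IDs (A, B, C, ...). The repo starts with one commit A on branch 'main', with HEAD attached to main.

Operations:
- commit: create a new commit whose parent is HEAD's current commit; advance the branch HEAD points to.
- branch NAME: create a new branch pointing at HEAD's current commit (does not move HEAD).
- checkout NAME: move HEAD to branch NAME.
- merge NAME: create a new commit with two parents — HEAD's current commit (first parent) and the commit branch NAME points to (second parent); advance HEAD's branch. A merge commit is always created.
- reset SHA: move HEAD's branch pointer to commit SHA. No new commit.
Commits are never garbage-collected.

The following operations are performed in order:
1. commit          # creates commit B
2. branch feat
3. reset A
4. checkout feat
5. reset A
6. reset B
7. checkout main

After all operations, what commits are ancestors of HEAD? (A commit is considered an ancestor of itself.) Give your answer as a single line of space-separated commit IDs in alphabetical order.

After op 1 (commit): HEAD=main@B [main=B]
After op 2 (branch): HEAD=main@B [feat=B main=B]
After op 3 (reset): HEAD=main@A [feat=B main=A]
After op 4 (checkout): HEAD=feat@B [feat=B main=A]
After op 5 (reset): HEAD=feat@A [feat=A main=A]
After op 6 (reset): HEAD=feat@B [feat=B main=A]
After op 7 (checkout): HEAD=main@A [feat=B main=A]

Answer: A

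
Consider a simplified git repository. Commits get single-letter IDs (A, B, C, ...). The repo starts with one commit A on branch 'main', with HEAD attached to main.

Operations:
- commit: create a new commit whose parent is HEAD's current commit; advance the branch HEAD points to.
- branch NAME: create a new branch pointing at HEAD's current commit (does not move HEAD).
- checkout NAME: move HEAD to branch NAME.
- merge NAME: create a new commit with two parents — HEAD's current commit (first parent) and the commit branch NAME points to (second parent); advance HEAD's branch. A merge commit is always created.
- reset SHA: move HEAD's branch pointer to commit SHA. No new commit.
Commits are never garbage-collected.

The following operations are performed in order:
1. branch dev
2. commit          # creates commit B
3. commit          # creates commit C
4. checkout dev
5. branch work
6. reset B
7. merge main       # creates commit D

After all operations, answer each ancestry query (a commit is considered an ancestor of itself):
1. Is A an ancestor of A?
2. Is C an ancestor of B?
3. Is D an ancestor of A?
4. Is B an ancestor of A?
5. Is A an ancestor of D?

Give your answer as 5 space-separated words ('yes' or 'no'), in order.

Answer: yes no no no yes

Derivation:
After op 1 (branch): HEAD=main@A [dev=A main=A]
After op 2 (commit): HEAD=main@B [dev=A main=B]
After op 3 (commit): HEAD=main@C [dev=A main=C]
After op 4 (checkout): HEAD=dev@A [dev=A main=C]
After op 5 (branch): HEAD=dev@A [dev=A main=C work=A]
After op 6 (reset): HEAD=dev@B [dev=B main=C work=A]
After op 7 (merge): HEAD=dev@D [dev=D main=C work=A]
ancestors(A) = {A}; A in? yes
ancestors(B) = {A,B}; C in? no
ancestors(A) = {A}; D in? no
ancestors(A) = {A}; B in? no
ancestors(D) = {A,B,C,D}; A in? yes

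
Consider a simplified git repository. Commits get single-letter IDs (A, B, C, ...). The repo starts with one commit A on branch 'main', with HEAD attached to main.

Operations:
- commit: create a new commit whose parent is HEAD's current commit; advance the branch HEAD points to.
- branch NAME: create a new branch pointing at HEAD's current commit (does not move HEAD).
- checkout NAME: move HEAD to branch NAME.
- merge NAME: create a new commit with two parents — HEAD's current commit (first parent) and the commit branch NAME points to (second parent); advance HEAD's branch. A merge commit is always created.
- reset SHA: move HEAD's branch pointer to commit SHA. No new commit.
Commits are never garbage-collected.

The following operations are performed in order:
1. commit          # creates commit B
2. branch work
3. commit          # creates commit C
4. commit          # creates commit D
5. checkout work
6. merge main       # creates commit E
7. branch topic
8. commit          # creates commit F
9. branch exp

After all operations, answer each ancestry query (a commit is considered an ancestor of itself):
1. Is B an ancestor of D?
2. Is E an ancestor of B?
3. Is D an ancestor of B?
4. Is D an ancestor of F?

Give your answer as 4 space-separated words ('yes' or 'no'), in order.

Answer: yes no no yes

Derivation:
After op 1 (commit): HEAD=main@B [main=B]
After op 2 (branch): HEAD=main@B [main=B work=B]
After op 3 (commit): HEAD=main@C [main=C work=B]
After op 4 (commit): HEAD=main@D [main=D work=B]
After op 5 (checkout): HEAD=work@B [main=D work=B]
After op 6 (merge): HEAD=work@E [main=D work=E]
After op 7 (branch): HEAD=work@E [main=D topic=E work=E]
After op 8 (commit): HEAD=work@F [main=D topic=E work=F]
After op 9 (branch): HEAD=work@F [exp=F main=D topic=E work=F]
ancestors(D) = {A,B,C,D}; B in? yes
ancestors(B) = {A,B}; E in? no
ancestors(B) = {A,B}; D in? no
ancestors(F) = {A,B,C,D,E,F}; D in? yes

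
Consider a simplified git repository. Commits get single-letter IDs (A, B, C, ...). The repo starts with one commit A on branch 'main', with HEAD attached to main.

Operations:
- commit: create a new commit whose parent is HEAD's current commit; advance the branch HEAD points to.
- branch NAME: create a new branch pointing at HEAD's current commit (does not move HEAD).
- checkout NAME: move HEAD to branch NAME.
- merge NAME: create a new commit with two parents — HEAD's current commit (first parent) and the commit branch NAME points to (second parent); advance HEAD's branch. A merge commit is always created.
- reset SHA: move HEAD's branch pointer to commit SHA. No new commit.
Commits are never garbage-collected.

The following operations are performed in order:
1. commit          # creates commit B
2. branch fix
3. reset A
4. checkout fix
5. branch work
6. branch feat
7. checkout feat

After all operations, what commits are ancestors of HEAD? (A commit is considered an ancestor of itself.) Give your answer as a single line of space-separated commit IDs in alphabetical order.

Answer: A B

Derivation:
After op 1 (commit): HEAD=main@B [main=B]
After op 2 (branch): HEAD=main@B [fix=B main=B]
After op 3 (reset): HEAD=main@A [fix=B main=A]
After op 4 (checkout): HEAD=fix@B [fix=B main=A]
After op 5 (branch): HEAD=fix@B [fix=B main=A work=B]
After op 6 (branch): HEAD=fix@B [feat=B fix=B main=A work=B]
After op 7 (checkout): HEAD=feat@B [feat=B fix=B main=A work=B]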